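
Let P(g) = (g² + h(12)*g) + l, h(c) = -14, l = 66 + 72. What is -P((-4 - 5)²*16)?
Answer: -1661610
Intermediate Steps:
l = 138
P(g) = 138 + g² - 14*g (P(g) = (g² - 14*g) + 138 = 138 + g² - 14*g)
-P((-4 - 5)²*16) = -(138 + ((-4 - 5)²*16)² - 14*(-4 - 5)²*16) = -(138 + ((-9)²*16)² - 14*(-9)²*16) = -(138 + (81*16)² - 1134*16) = -(138 + 1296² - 14*1296) = -(138 + 1679616 - 18144) = -1*1661610 = -1661610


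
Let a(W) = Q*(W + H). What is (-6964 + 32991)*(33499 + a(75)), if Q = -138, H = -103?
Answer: 972446801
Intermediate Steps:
a(W) = 14214 - 138*W (a(W) = -138*(W - 103) = -138*(-103 + W) = 14214 - 138*W)
(-6964 + 32991)*(33499 + a(75)) = (-6964 + 32991)*(33499 + (14214 - 138*75)) = 26027*(33499 + (14214 - 10350)) = 26027*(33499 + 3864) = 26027*37363 = 972446801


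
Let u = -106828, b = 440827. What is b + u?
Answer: 333999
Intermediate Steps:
b + u = 440827 - 106828 = 333999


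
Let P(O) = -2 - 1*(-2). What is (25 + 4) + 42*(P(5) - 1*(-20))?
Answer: 869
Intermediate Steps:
P(O) = 0 (P(O) = -2 + 2 = 0)
(25 + 4) + 42*(P(5) - 1*(-20)) = (25 + 4) + 42*(0 - 1*(-20)) = 29 + 42*(0 + 20) = 29 + 42*20 = 29 + 840 = 869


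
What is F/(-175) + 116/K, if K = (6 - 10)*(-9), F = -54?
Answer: 5561/1575 ≈ 3.5308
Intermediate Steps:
K = 36 (K = -4*(-9) = 36)
F/(-175) + 116/K = -54/(-175) + 116/36 = -54*(-1/175) + 116*(1/36) = 54/175 + 29/9 = 5561/1575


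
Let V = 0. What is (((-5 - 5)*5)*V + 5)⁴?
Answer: 625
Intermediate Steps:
(((-5 - 5)*5)*V + 5)⁴ = (((-5 - 5)*5)*0 + 5)⁴ = (-10*5*0 + 5)⁴ = (-50*0 + 5)⁴ = (0 + 5)⁴ = 5⁴ = 625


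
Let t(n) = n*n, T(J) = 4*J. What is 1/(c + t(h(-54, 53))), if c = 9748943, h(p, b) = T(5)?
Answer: 1/9749343 ≈ 1.0257e-7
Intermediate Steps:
h(p, b) = 20 (h(p, b) = 4*5 = 20)
t(n) = n**2
1/(c + t(h(-54, 53))) = 1/(9748943 + 20**2) = 1/(9748943 + 400) = 1/9749343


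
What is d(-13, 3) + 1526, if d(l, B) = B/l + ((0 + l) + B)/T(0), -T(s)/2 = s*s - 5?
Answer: 19822/13 ≈ 1524.8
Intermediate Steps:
T(s) = 10 - 2*s² (T(s) = -2*(s*s - 5) = -2*(s² - 5) = -2*(-5 + s²) = 10 - 2*s²)
d(l, B) = B/10 + l/10 + B/l (d(l, B) = B/l + ((0 + l) + B)/(10 - 2*0²) = B/l + (l + B)/(10 - 2*0) = B/l + (B + l)/(10 + 0) = B/l + (B + l)/10 = B/l + (B + l)*(⅒) = B/l + (B/10 + l/10) = B/10 + l/10 + B/l)
d(-13, 3) + 1526 = (3 + (⅒)*(-13)*(3 - 13))/(-13) + 1526 = -(3 + (⅒)*(-13)*(-10))/13 + 1526 = -(3 + 13)/13 + 1526 = -1/13*16 + 1526 = -16/13 + 1526 = 19822/13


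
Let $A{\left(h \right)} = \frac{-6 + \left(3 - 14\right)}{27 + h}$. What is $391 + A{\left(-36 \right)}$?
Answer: $\frac{3536}{9} \approx 392.89$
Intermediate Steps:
$A{\left(h \right)} = - \frac{17}{27 + h}$ ($A{\left(h \right)} = \frac{-6 - 11}{27 + h} = - \frac{17}{27 + h}$)
$391 + A{\left(-36 \right)} = 391 - \frac{17}{27 - 36} = 391 - \frac{17}{-9} = 391 - - \frac{17}{9} = 391 + \frac{17}{9} = \frac{3536}{9}$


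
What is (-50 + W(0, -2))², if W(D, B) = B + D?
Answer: 2704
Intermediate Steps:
(-50 + W(0, -2))² = (-50 + (-2 + 0))² = (-50 - 2)² = (-52)² = 2704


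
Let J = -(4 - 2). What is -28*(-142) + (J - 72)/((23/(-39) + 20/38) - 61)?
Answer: 89980441/22624 ≈ 3977.2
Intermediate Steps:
J = -2 (J = -1*2 = -2)
-28*(-142) + (J - 72)/((23/(-39) + 20/38) - 61) = -28*(-142) + (-2 - 72)/((23/(-39) + 20/38) - 61) = 3976 - 74/((23*(-1/39) + 20*(1/38)) - 61) = 3976 - 74/((-23/39 + 10/19) - 61) = 3976 - 74/(-47/741 - 61) = 3976 - 74/(-45248/741) = 3976 - 74*(-741/45248) = 3976 + 27417/22624 = 89980441/22624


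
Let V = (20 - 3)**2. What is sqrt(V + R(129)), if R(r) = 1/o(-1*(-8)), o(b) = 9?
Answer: sqrt(2602)/3 ≈ 17.003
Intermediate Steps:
V = 289 (V = 17**2 = 289)
R(r) = 1/9
sqrt(V + R(129)) = sqrt(289 + 1/9) = sqrt(2602/9) = sqrt(2602)/3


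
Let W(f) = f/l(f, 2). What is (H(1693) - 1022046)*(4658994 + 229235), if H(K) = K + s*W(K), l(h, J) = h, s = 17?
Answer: -4987636024944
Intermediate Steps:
W(f) = 1 (W(f) = f/f = 1)
H(K) = 17 + K (H(K) = K + 17*1 = K + 17 = 17 + K)
(H(1693) - 1022046)*(4658994 + 229235) = ((17 + 1693) - 1022046)*(4658994 + 229235) = (1710 - 1022046)*4888229 = -1020336*4888229 = -4987636024944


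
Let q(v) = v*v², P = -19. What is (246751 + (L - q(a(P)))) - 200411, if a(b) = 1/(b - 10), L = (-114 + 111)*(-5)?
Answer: 1130552096/24389 ≈ 46355.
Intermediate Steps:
L = 15 (L = -3*(-5) = 15)
a(b) = 1/(-10 + b)
q(v) = v³
(246751 + (L - q(a(P)))) - 200411 = (246751 + (15 - (1/(-10 - 19))³)) - 200411 = (246751 + (15 - (1/(-29))³)) - 200411 = (246751 + (15 - (-1/29)³)) - 200411 = (246751 + (15 - 1*(-1/24389))) - 200411 = (246751 + (15 + 1/24389)) - 200411 = (246751 + 365836/24389) - 200411 = 6018375975/24389 - 200411 = 1130552096/24389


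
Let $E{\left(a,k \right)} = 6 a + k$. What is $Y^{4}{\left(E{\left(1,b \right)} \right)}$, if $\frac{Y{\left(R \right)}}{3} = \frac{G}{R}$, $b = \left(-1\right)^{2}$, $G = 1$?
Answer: $\frac{81}{2401} \approx 0.033736$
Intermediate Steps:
$b = 1$
$E{\left(a,k \right)} = k + 6 a$
$Y{\left(R \right)} = \frac{3}{R}$ ($Y{\left(R \right)} = 3 \cdot 1 \frac{1}{R} = \frac{3}{R}$)
$Y^{4}{\left(E{\left(1,b \right)} \right)} = \left(\frac{3}{1 + 6 \cdot 1}\right)^{4} = \left(\frac{3}{1 + 6}\right)^{4} = \left(\frac{3}{7}\right)^{4} = \frac{81}{2401}$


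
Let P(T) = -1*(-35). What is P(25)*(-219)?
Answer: -7665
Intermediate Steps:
P(T) = 35
P(25)*(-219) = 35*(-219) = -7665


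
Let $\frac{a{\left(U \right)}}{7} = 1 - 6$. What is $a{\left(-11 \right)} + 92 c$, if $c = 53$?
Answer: $4841$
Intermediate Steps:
$a{\left(U \right)} = -35$ ($a{\left(U \right)} = 7 \left(1 - 6\right) = 7 \left(-5\right) = -35$)
$a{\left(-11 \right)} + 92 c = -35 + 92 \cdot 53 = -35 + 4876 = 4841$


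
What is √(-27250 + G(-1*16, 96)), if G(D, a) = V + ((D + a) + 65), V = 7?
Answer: I*√27098 ≈ 164.61*I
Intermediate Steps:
G(D, a) = 72 + D + a (G(D, a) = 7 + ((D + a) + 65) = 7 + (65 + D + a) = 72 + D + a)
√(-27250 + G(-1*16, 96)) = √(-27250 + (72 - 1*16 + 96)) = √(-27250 + (72 - 16 + 96)) = √(-27250 + 152) = √(-27098) = I*√27098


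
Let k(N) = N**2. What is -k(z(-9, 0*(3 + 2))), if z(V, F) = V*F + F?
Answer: 0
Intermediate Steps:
z(V, F) = F + F*V (z(V, F) = F*V + F = F + F*V)
-k(z(-9, 0*(3 + 2))) = -((0*(3 + 2))*(1 - 9))**2 = -((0*5)*(-8))**2 = -(0*(-8))**2 = -1*0**2 = -1*0 = 0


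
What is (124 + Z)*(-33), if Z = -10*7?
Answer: -1782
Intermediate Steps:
Z = -70
(124 + Z)*(-33) = (124 - 70)*(-33) = 54*(-33) = -1782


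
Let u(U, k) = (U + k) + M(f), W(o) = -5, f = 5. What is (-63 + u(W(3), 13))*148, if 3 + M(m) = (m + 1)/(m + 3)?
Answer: -8473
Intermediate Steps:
M(m) = -3 + (1 + m)/(3 + m) (M(m) = -3 + (m + 1)/(m + 3) = -3 + (1 + m)/(3 + m))
u(U, k) = -9/4 + U + k (u(U, k) = (U + k) + 2*(-4 - 1*5)/(3 + 5) = (U + k) + 2*(-4 - 5)/8 = (U + k) + 2*(⅛)*(-9) = (U + k) - 9/4 = -9/4 + U + k)
(-63 + u(W(3), 13))*148 = (-63 + (-9/4 - 5 + 13))*148 = (-63 + 23/4)*148 = -229/4*148 = -8473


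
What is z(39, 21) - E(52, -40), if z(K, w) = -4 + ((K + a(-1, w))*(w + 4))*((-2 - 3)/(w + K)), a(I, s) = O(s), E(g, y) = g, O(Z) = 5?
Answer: -443/3 ≈ -147.67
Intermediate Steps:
a(I, s) = 5
z(K, w) = -4 - 5*(4 + w)*(5 + K)/(K + w) (z(K, w) = -4 + ((K + 5)*(w + 4))*((-2 - 3)/(w + K)) = -4 + ((5 + K)*(4 + w))*(-5/(K + w)) = -4 + ((4 + w)*(5 + K))*(-5/(K + w)) = -4 - 5*(4 + w)*(5 + K)/(K + w))
z(39, 21) - E(52, -40) = (-100 - 29*21 - 24*39 - 5*39*21)/(39 + 21) - 1*52 = (-100 - 609 - 936 - 4095)/60 - 52 = (1/60)*(-5740) - 52 = -287/3 - 52 = -443/3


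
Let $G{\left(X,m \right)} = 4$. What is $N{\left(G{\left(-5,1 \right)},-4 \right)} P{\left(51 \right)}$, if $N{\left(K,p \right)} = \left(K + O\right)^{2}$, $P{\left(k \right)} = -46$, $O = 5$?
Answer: $-3726$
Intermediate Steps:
$N{\left(K,p \right)} = \left(5 + K\right)^{2}$ ($N{\left(K,p \right)} = \left(K + 5\right)^{2} = \left(5 + K\right)^{2}$)
$N{\left(G{\left(-5,1 \right)},-4 \right)} P{\left(51 \right)} = \left(5 + 4\right)^{2} \left(-46\right) = 9^{2} \left(-46\right) = 81 \left(-46\right) = -3726$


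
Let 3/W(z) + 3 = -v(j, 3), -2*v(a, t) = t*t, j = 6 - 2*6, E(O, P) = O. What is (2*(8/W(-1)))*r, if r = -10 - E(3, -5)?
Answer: -104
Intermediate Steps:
j = -6 (j = 6 - 12 = -6)
v(a, t) = -t²/2 (v(a, t) = -t*t/2 = -t²/2)
r = -13 (r = -10 - 1*3 = -10 - 3 = -13)
W(z) = 2 (W(z) = 3/(-3 - (-1)*3²/2) = 3/(-3 - (-1)*9/2) = 3/(-3 - 1*(-9/2)) = 3/(-3 + 9/2) = 3/(3/2) = 3*(⅔) = 2)
(2*(8/W(-1)))*r = (2*(8/2))*(-13) = (2*(8*(½)))*(-13) = (2*4)*(-13) = 8*(-13) = -104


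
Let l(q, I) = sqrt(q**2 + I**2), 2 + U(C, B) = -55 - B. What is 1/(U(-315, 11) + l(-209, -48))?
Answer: 4/2433 + sqrt(45985)/41361 ≈ 0.0068287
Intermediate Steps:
U(C, B) = -57 - B (U(C, B) = -2 + (-55 - B) = -57 - B)
l(q, I) = sqrt(I**2 + q**2)
1/(U(-315, 11) + l(-209, -48)) = 1/((-57 - 1*11) + sqrt((-48)**2 + (-209)**2)) = 1/((-57 - 11) + sqrt(2304 + 43681)) = 1/(-68 + sqrt(45985))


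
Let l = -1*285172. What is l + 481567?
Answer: 196395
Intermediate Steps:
l = -285172
l + 481567 = -285172 + 481567 = 196395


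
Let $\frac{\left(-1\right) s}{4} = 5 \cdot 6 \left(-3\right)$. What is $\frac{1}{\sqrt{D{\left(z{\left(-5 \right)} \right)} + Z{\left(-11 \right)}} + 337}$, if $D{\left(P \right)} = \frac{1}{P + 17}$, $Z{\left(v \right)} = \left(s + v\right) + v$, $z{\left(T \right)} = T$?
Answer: $\frac{4044}{1358771} - \frac{2 \sqrt{12171}}{1358771} \approx 0.0028138$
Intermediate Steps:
$s = 360$ ($s = - 4 \cdot 5 \cdot 6 \left(-3\right) = - 4 \cdot 30 \left(-3\right) = \left(-4\right) \left(-90\right) = 360$)
$Z{\left(v \right)} = 360 + 2 v$ ($Z{\left(v \right)} = \left(360 + v\right) + v = 360 + 2 v$)
$D{\left(P \right)} = \frac{1}{17 + P}$
$\frac{1}{\sqrt{D{\left(z{\left(-5 \right)} \right)} + Z{\left(-11 \right)}} + 337} = \frac{1}{\sqrt{\frac{1}{17 - 5} + \left(360 + 2 \left(-11\right)\right)} + 337} = \frac{1}{\sqrt{\frac{1}{12} + \left(360 - 22\right)} + 337} = \frac{1}{\sqrt{\frac{1}{12} + 338} + 337} = \frac{1}{\sqrt{\frac{4057}{12}} + 337} = \frac{1}{\frac{\sqrt{12171}}{6} + 337} = \frac{1}{337 + \frac{\sqrt{12171}}{6}}$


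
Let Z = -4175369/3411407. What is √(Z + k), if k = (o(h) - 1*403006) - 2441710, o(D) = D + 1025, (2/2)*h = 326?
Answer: 2*I*√8272559155128203267/3411407 ≈ 1686.2*I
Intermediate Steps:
h = 326
o(D) = 1025 + D
Z = -4175369/3411407 (Z = -4175369*1/3411407 = -4175369/3411407 ≈ -1.2239)
k = -2843365 (k = ((1025 + 326) - 1*403006) - 2441710 = (1351 - 403006) - 2441710 = -401655 - 2441710 = -2843365)
√(Z + k) = √(-4175369/3411407 - 2843365) = √(-9699879439924/3411407) = 2*I*√8272559155128203267/3411407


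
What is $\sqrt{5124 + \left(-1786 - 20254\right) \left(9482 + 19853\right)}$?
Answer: $2 i \sqrt{161634569} \approx 25427.0 i$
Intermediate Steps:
$\sqrt{5124 + \left(-1786 - 20254\right) \left(9482 + 19853\right)} = \sqrt{5124 - 646543400} = \sqrt{-646538276} = 2 i \sqrt{161634569}$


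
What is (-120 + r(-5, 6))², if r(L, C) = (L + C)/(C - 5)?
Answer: 14161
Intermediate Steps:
r(L, C) = (C + L)/(-5 + C)
(-120 + r(-5, 6))² = (-120 + (6 - 5)/(-5 + 6))² = (-120 + 1/1)² = (-120 + 1*1)² = (-120 + 1)² = (-119)² = 14161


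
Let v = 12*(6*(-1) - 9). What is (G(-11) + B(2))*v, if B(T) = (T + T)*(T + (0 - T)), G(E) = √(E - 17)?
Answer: -360*I*√7 ≈ -952.47*I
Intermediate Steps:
G(E) = √(-17 + E)
B(T) = 0 (B(T) = (2*T)*(T - T) = (2*T)*0 = 0)
v = -180 (v = 12*(-6 - 9) = 12*(-15) = -180)
(G(-11) + B(2))*v = (√(-17 - 11) + 0)*(-180) = (√(-28) + 0)*(-180) = (2*I*√7 + 0)*(-180) = (2*I*√7)*(-180) = -360*I*√7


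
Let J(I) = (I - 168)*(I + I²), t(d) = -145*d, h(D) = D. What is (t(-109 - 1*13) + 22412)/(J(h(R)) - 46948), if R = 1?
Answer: -20051/23641 ≈ -0.84815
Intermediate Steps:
J(I) = (-168 + I)*(I + I²)
(t(-109 - 1*13) + 22412)/(J(h(R)) - 46948) = (-145*(-109 - 1*13) + 22412)/(1*(-168 + 1² - 167*1) - 46948) = (-145*(-109 - 13) + 22412)/(1*(-168 + 1 - 167) - 46948) = (-145*(-122) + 22412)/(1*(-334) - 46948) = (17690 + 22412)/(-334 - 46948) = 40102/(-47282) = 40102*(-1/47282) = -20051/23641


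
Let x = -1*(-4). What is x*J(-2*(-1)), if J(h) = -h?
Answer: -8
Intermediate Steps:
x = 4
x*J(-2*(-1)) = 4*(-(-2)*(-1)) = 4*(-1*2) = 4*(-2) = -8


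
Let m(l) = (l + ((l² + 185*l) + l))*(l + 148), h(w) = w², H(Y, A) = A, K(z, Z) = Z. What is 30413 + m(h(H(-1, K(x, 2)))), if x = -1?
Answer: 146541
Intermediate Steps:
m(l) = (148 + l)*(l² + 187*l) (m(l) = (l + (l² + 186*l))*(148 + l) = (l² + 187*l)*(148 + l) = (148 + l)*(l² + 187*l))
30413 + m(h(H(-1, K(x, 2)))) = 30413 + 2²*(27676 + (2²)² + 335*2²) = 30413 + 4*(27676 + 4² + 335*4) = 30413 + 4*(27676 + 16 + 1340) = 30413 + 4*29032 = 30413 + 116128 = 146541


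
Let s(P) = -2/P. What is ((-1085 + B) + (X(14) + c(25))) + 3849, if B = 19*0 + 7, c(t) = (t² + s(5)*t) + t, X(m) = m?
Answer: 3425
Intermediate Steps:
c(t) = t² + 3*t/5 (c(t) = (t² + (-2/5)*t) + t = (t² + (-2*⅕)*t) + t = (t² - 2*t/5) + t = t² + 3*t/5)
B = 7 (B = 0 + 7 = 7)
((-1085 + B) + (X(14) + c(25))) + 3849 = ((-1085 + 7) + (14 + (⅕)*25*(3 + 5*25))) + 3849 = (-1078 + (14 + (⅕)*25*(3 + 125))) + 3849 = (-1078 + (14 + (⅕)*25*128)) + 3849 = (-1078 + (14 + 640)) + 3849 = (-1078 + 654) + 3849 = -424 + 3849 = 3425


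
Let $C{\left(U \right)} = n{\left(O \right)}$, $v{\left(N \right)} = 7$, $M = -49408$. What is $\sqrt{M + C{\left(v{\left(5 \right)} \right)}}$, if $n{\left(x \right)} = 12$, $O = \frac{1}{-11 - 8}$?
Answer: $2 i \sqrt{12349} \approx 222.25 i$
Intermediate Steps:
$O = - \frac{1}{19}$ ($O = \frac{1}{-19} = - \frac{1}{19} \approx -0.052632$)
$C{\left(U \right)} = 12$
$\sqrt{M + C{\left(v{\left(5 \right)} \right)}} = \sqrt{-49408 + 12} = \sqrt{-49396} = 2 i \sqrt{12349}$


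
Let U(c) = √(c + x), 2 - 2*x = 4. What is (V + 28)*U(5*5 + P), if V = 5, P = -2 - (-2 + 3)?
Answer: 33*√21 ≈ 151.23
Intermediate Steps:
x = -1 (x = 1 - ½*4 = 1 - 2 = -1)
P = -3 (P = -2 - 1*1 = -2 - 1 = -3)
U(c) = √(-1 + c) (U(c) = √(c - 1) = √(-1 + c))
(V + 28)*U(5*5 + P) = (5 + 28)*√(-1 + (5*5 - 3)) = 33*√(-1 + (25 - 3)) = 33*√(-1 + 22) = 33*√21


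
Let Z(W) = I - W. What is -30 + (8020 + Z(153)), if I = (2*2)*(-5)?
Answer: 7817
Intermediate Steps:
I = -20 (I = 4*(-5) = -20)
Z(W) = -20 - W
-30 + (8020 + Z(153)) = -30 + (8020 + (-20 - 1*153)) = -30 + (8020 + (-20 - 153)) = -30 + (8020 - 173) = -30 + 7847 = 7817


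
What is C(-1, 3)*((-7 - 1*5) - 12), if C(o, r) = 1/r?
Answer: -8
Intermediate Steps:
C(-1, 3)*((-7 - 1*5) - 12) = ((-7 - 1*5) - 12)/3 = ((-7 - 5) - 12)/3 = (-12 - 12)/3 = (⅓)*(-24) = -8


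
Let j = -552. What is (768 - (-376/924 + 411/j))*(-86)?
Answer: -1405756645/21252 ≈ -66147.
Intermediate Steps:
(768 - (-376/924 + 411/j))*(-86) = (768 - (-376/924 + 411/(-552)))*(-86) = (768 - (-376*1/924 + 411*(-1/552)))*(-86) = (768 - (-94/231 - 137/184))*(-86) = (768 - 1*(-48943/42504))*(-86) = (768 + 48943/42504)*(-86) = (32692015/42504)*(-86) = -1405756645/21252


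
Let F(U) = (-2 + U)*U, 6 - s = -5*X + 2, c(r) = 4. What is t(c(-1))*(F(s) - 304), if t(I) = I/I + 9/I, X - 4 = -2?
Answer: -442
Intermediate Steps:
X = 2 (X = 4 - 2 = 2)
s = 14 (s = 6 - (-5*2 + 2) = 6 - (-10 + 2) = 6 - 1*(-8) = 6 + 8 = 14)
t(I) = 1 + 9/I
F(U) = U*(-2 + U)
t(c(-1))*(F(s) - 304) = ((9 + 4)/4)*(14*(-2 + 14) - 304) = ((¼)*13)*(14*12 - 304) = 13*(168 - 304)/4 = (13/4)*(-136) = -442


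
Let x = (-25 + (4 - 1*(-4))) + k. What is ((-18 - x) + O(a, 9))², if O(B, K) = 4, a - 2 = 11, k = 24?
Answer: 441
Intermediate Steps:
a = 13 (a = 2 + 11 = 13)
x = 7 (x = (-25 + (4 - 1*(-4))) + 24 = (-25 + (4 + 4)) + 24 = (-25 + 8) + 24 = -17 + 24 = 7)
((-18 - x) + O(a, 9))² = ((-18 - 1*7) + 4)² = ((-18 - 7) + 4)² = (-25 + 4)² = (-21)² = 441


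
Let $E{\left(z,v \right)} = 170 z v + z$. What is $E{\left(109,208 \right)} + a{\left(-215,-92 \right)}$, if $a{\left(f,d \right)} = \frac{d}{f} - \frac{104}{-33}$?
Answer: $\frac{27346631551}{7095} \approx 3.8544 \cdot 10^{6}$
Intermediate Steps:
$a{\left(f,d \right)} = \frac{104}{33} + \frac{d}{f}$ ($a{\left(f,d \right)} = \frac{d}{f} - - \frac{104}{33} = \frac{d}{f} + \frac{104}{33} = \frac{104}{33} + \frac{d}{f}$)
$E{\left(z,v \right)} = z + 170 v z$ ($E{\left(z,v \right)} = 170 v z + z = z + 170 v z$)
$E{\left(109,208 \right)} + a{\left(-215,-92 \right)} = 109 \left(1 + 170 \cdot 208\right) + \left(\frac{104}{33} - \frac{92}{-215}\right) = 109 \left(1 + 35360\right) + \left(\frac{104}{33} - - \frac{92}{215}\right) = 109 \cdot 35361 + \left(\frac{104}{33} + \frac{92}{215}\right) = 3854349 + \frac{25396}{7095} = \frac{27346631551}{7095}$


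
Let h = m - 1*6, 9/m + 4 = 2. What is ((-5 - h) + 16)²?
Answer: 1849/4 ≈ 462.25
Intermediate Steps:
m = -9/2 (m = 9/(-4 + 2) = 9/(-2) = 9*(-½) = -9/2 ≈ -4.5000)
h = -21/2 (h = -9/2 - 1*6 = -9/2 - 6 = -21/2 ≈ -10.500)
((-5 - h) + 16)² = ((-5 - 1*(-21/2)) + 16)² = ((-5 + 21/2) + 16)² = (11/2 + 16)² = (43/2)² = 1849/4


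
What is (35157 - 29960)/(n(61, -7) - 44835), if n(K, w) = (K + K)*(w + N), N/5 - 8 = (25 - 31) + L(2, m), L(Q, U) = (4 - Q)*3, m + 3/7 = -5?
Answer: -5197/40809 ≈ -0.12735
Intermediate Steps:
m = -38/7 (m = -3/7 - 5 = -38/7 ≈ -5.4286)
L(Q, U) = 12 - 3*Q
N = 40 (N = 40 + 5*((25 - 31) + (12 - 3*2)) = 40 + 5*(-6 + (12 - 6)) = 40 + 5*(-6 + 6) = 40 + 5*0 = 40 + 0 = 40)
n(K, w) = 2*K*(40 + w) (n(K, w) = (K + K)*(w + 40) = (2*K)*(40 + w) = 2*K*(40 + w))
(35157 - 29960)/(n(61, -7) - 44835) = (35157 - 29960)/(2*61*(40 - 7) - 44835) = 5197/(2*61*33 - 44835) = 5197/(4026 - 44835) = 5197/(-40809) = 5197*(-1/40809) = -5197/40809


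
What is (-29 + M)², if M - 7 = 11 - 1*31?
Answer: 1764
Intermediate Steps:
M = -13 (M = 7 + (11 - 1*31) = 7 + (11 - 31) = 7 - 20 = -13)
(-29 + M)² = (-29 - 13)² = (-42)² = 1764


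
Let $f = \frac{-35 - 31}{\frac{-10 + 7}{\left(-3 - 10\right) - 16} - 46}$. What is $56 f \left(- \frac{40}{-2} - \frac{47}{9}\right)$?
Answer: $\frac{431984}{363} \approx 1190.0$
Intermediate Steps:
$f = \frac{174}{121}$ ($f = - \frac{66}{- \frac{3}{-13 - 16} - 46} = - \frac{66}{- \frac{3}{-29} - 46} = - \frac{66}{\left(-3\right) \left(- \frac{1}{29}\right) - 46} = - \frac{66}{\frac{3}{29} - 46} = - \frac{66}{- \frac{1331}{29}} = \left(-66\right) \left(- \frac{29}{1331}\right) = \frac{174}{121} \approx 1.438$)
$56 f \left(- \frac{40}{-2} - \frac{47}{9}\right) = 56 \cdot \frac{174}{121} \left(- \frac{40}{-2} - \frac{47}{9}\right) = \frac{9744 \left(\left(-40\right) \left(- \frac{1}{2}\right) - \frac{47}{9}\right)}{121} = \frac{9744 \left(20 - \frac{47}{9}\right)}{121} = \frac{9744}{121} \cdot \frac{133}{9} = \frac{431984}{363}$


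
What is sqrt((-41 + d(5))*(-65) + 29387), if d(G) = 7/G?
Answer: sqrt(31961) ≈ 178.78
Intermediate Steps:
sqrt((-41 + d(5))*(-65) + 29387) = sqrt((-41 + 7/5)*(-65) + 29387) = sqrt(-198/5*(-65) + 29387) = sqrt(2574 + 29387) = sqrt(31961)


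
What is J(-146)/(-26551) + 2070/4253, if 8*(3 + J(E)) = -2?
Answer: 219897569/451685612 ≈ 0.48684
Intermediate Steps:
J(E) = -13/4 (J(E) = -3 + (⅛)*(-2) = -3 - ¼ = -13/4)
J(-146)/(-26551) + 2070/4253 = -13/4/(-26551) + 2070/4253 = -13/4*(-1/26551) + 2070*(1/4253) = 13/106204 + 2070/4253 = 219897569/451685612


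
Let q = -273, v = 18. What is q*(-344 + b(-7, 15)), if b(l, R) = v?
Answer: 88998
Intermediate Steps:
b(l, R) = 18
q*(-344 + b(-7, 15)) = -273*(-344 + 18) = -273*(-326) = 88998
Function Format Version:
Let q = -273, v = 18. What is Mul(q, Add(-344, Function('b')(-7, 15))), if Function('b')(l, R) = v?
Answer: 88998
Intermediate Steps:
Function('b')(l, R) = 18
Mul(q, Add(-344, Function('b')(-7, 15))) = Mul(-273, Add(-344, 18)) = Mul(-273, -326) = 88998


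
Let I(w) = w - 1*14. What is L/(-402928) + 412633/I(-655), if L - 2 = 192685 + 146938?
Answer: -166488598549/269558832 ≈ -617.63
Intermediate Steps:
I(w) = -14 + w (I(w) = w - 14 = -14 + w)
L = 339625 (L = 2 + (192685 + 146938) = 2 + 339623 = 339625)
L/(-402928) + 412633/I(-655) = 339625/(-402928) + 412633/(-14 - 655) = 339625*(-1/402928) + 412633/(-669) = -339625/402928 + 412633*(-1/669) = -339625/402928 - 412633/669 = -166488598549/269558832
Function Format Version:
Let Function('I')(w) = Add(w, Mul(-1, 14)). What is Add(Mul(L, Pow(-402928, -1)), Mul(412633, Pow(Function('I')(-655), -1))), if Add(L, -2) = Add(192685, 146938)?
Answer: Rational(-166488598549, 269558832) ≈ -617.63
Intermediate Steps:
Function('I')(w) = Add(-14, w) (Function('I')(w) = Add(w, -14) = Add(-14, w))
L = 339625 (L = Add(2, Add(192685, 146938)) = Add(2, 339623) = 339625)
Add(Mul(L, Pow(-402928, -1)), Mul(412633, Pow(Function('I')(-655), -1))) = Add(Mul(339625, Pow(-402928, -1)), Mul(412633, Pow(Add(-14, -655), -1))) = Add(Mul(339625, Rational(-1, 402928)), Mul(412633, Pow(-669, -1))) = Add(Rational(-339625, 402928), Mul(412633, Rational(-1, 669))) = Add(Rational(-339625, 402928), Rational(-412633, 669)) = Rational(-166488598549, 269558832)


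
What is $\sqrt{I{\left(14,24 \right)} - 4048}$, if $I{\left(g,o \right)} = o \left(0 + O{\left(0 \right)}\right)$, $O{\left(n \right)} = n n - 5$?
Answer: $2 i \sqrt{1042} \approx 64.56 i$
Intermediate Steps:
$O{\left(n \right)} = -5 + n^{2}$ ($O{\left(n \right)} = n^{2} - 5 = -5 + n^{2}$)
$I{\left(g,o \right)} = - 5 o$ ($I{\left(g,o \right)} = o \left(0 - \left(5 - 0^{2}\right)\right) = o \left(0 + \left(-5 + 0\right)\right) = o \left(0 - 5\right) = o \left(-5\right) = - 5 o$)
$\sqrt{I{\left(14,24 \right)} - 4048} = \sqrt{\left(-5\right) 24 - 4048} = \sqrt{-120 - 4048} = \sqrt{-4168} = 2 i \sqrt{1042}$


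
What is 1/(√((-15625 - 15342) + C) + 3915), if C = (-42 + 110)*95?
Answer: 435/1705748 - I*√2723/5117244 ≈ 0.00025502 - 1.0197e-5*I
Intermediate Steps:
C = 6460 (C = 68*95 = 6460)
1/(√((-15625 - 15342) + C) + 3915) = 1/(√((-15625 - 15342) + 6460) + 3915) = 1/(√(-30967 + 6460) + 3915) = 1/(√(-24507) + 3915) = 1/(3*I*√2723 + 3915) = 1/(3915 + 3*I*√2723)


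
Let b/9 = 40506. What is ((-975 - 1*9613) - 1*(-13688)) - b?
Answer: -361454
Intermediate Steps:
b = 364554 (b = 9*40506 = 364554)
((-975 - 1*9613) - 1*(-13688)) - b = ((-975 - 1*9613) - 1*(-13688)) - 1*364554 = ((-975 - 9613) + 13688) - 364554 = (-10588 + 13688) - 364554 = 3100 - 364554 = -361454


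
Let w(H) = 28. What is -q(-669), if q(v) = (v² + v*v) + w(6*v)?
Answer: -895150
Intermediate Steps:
q(v) = 28 + 2*v² (q(v) = (v² + v*v) + 28 = (v² + v²) + 28 = 2*v² + 28 = 28 + 2*v²)
-q(-669) = -(28 + 2*(-669)²) = -(28 + 2*447561) = -(28 + 895122) = -1*895150 = -895150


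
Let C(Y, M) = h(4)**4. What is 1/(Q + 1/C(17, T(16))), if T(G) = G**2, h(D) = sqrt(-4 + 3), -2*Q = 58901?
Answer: -2/58899 ≈ -3.3956e-5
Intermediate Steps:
Q = -58901/2 (Q = -1/2*58901 = -58901/2 ≈ -29451.)
h(D) = I (h(D) = sqrt(-1) = I)
C(Y, M) = 1 (C(Y, M) = I**4 = 1)
1/(Q + 1/C(17, T(16))) = 1/(-58901/2 + 1/1) = 1/(-58901/2 + 1) = 1/(-58899/2) = -2/58899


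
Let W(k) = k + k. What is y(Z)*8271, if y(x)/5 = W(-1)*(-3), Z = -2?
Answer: 248130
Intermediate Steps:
W(k) = 2*k
y(x) = 30 (y(x) = 5*((2*(-1))*(-3)) = 5*(-2*(-3)) = 5*6 = 30)
y(Z)*8271 = 30*8271 = 248130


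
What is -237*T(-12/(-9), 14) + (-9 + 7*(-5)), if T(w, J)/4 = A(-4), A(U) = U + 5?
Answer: -992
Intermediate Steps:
A(U) = 5 + U
T(w, J) = 4 (T(w, J) = 4*(5 - 4) = 4*1 = 4)
-237*T(-12/(-9), 14) + (-9 + 7*(-5)) = -237*4 + (-9 + 7*(-5)) = -948 + (-9 - 35) = -948 - 44 = -992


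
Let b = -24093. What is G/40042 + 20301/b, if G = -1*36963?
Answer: -567814067/321577302 ≈ -1.7657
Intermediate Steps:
G = -36963
G/40042 + 20301/b = -36963/40042 + 20301/(-24093) = -36963*1/40042 + 20301*(-1/24093) = -36963/40042 - 6767/8031 = -567814067/321577302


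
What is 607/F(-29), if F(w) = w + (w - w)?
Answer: -607/29 ≈ -20.931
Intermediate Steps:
F(w) = w (F(w) = w + 0 = w)
607/F(-29) = 607/(-29) = 607*(-1/29) = -607/29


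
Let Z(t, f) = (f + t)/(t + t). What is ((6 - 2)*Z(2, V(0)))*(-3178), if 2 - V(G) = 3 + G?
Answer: -3178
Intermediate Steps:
V(G) = -1 - G (V(G) = 2 - (3 + G) = 2 + (-3 - G) = -1 - G)
Z(t, f) = (f + t)/(2*t) (Z(t, f) = (f + t)/((2*t)) = (f + t)*(1/(2*t)) = (f + t)/(2*t))
((6 - 2)*Z(2, V(0)))*(-3178) = ((6 - 2)*((½)*((-1 - 1*0) + 2)/2))*(-3178) = (4*((½)*(½)*((-1 + 0) + 2)))*(-3178) = (4*((½)*(½)*(-1 + 2)))*(-3178) = (4*((½)*(½)*1))*(-3178) = (4*(¼))*(-3178) = 1*(-3178) = -3178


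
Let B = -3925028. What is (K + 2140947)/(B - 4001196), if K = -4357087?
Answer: 554035/1981556 ≈ 0.27960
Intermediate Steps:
(K + 2140947)/(B - 4001196) = (-4357087 + 2140947)/(-3925028 - 4001196) = -2216140/(-7926224) = -2216140*(-1/7926224) = 554035/1981556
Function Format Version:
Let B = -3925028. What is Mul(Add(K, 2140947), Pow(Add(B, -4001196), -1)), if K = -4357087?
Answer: Rational(554035, 1981556) ≈ 0.27960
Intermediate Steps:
Mul(Add(K, 2140947), Pow(Add(B, -4001196), -1)) = Mul(Add(-4357087, 2140947), Pow(Add(-3925028, -4001196), -1)) = Mul(-2216140, Pow(-7926224, -1)) = Mul(-2216140, Rational(-1, 7926224)) = Rational(554035, 1981556)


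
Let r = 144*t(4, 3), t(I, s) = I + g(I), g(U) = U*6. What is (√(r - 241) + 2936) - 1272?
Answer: 1664 + √3791 ≈ 1725.6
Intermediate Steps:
g(U) = 6*U
t(I, s) = 7*I (t(I, s) = I + 6*I = 7*I)
r = 4032 (r = 144*(7*4) = 144*28 = 4032)
(√(r - 241) + 2936) - 1272 = (√(4032 - 241) + 2936) - 1272 = (√3791 + 2936) - 1272 = (2936 + √3791) - 1272 = 1664 + √3791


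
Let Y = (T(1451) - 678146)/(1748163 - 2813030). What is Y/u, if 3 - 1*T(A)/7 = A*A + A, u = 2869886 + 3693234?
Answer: 15426089/6988849905040 ≈ 2.2072e-6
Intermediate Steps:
u = 6563120
T(A) = 21 - 7*A - 7*A**2 (T(A) = 21 - 7*(A*A + A) = 21 - 7*(A**2 + A) = 21 - 7*(A + A**2) = 21 + (-7*A - 7*A**2) = 21 - 7*A - 7*A**2)
Y = 15426089/1064867 (Y = ((21 - 7*1451 - 7*1451**2) - 678146)/(1748163 - 2813030) = ((21 - 10157 - 7*2105401) - 678146)/(-1064867) = ((21 - 10157 - 14737807) - 678146)*(-1/1064867) = (-14747943 - 678146)*(-1/1064867) = -15426089*(-1/1064867) = 15426089/1064867 ≈ 14.486)
Y/u = (15426089/1064867)/6563120 = (15426089/1064867)*(1/6563120) = 15426089/6988849905040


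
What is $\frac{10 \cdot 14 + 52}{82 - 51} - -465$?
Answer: $\frac{14607}{31} \approx 471.19$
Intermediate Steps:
$\frac{10 \cdot 14 + 52}{82 - 51} - -465 = \frac{140 + 52}{31} + 465 = 192 \cdot \frac{1}{31} + 465 = \frac{192}{31} + 465 = \frac{14607}{31}$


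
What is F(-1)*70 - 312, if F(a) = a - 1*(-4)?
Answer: -102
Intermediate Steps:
F(a) = 4 + a (F(a) = a + 4 = 4 + a)
F(-1)*70 - 312 = (4 - 1)*70 - 312 = 3*70 - 312 = 210 - 312 = -102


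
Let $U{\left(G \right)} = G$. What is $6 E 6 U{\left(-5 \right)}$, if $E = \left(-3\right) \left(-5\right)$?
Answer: $-2700$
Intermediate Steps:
$E = 15$
$6 E 6 U{\left(-5 \right)} = 6 \cdot 15 \cdot 6 \left(-5\right) = 90 \left(-30\right) = -2700$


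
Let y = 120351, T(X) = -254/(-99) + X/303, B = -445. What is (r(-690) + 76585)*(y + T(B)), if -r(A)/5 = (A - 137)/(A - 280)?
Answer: 2979752905936289/323301 ≈ 9.2167e+9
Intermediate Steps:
T(X) = 254/99 + X/303 (T(X) = -254*(-1/99) + X*(1/303) = 254/99 + X/303)
r(A) = -5*(-137 + A)/(-280 + A) (r(A) = -5*(A - 137)/(A - 280) = -5*(-137 + A)/(-280 + A))
(r(-690) + 76585)*(y + T(B)) = (5*(137 - 1*(-690))/(-280 - 690) + 76585)*(120351 + (254/99 + (1/303)*(-445))) = (5*(137 + 690)/(-970) + 76585)*(120351 + (254/99 - 445/303)) = (5*(-1/970)*827 + 76585)*(120351 + 10969/9999) = (-827/194 + 76585)*(1203400618/9999) = (14856663/194)*(1203400618/9999) = 2979752905936289/323301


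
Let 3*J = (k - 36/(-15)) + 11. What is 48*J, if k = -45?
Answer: -2528/5 ≈ -505.60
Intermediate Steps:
J = -158/15 (J = ((-45 - 36/(-15)) + 11)/3 = ((-45 - 36*(-1/15)) + 11)/3 = ((-45 + 12/5) + 11)/3 = (-213/5 + 11)/3 = (⅓)*(-158/5) = -158/15 ≈ -10.533)
48*J = 48*(-158/15) = -2528/5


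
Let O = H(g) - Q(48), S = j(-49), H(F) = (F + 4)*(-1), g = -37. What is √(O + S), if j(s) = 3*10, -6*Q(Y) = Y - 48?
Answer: 3*√7 ≈ 7.9373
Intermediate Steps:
H(F) = -4 - F (H(F) = (4 + F)*(-1) = -4 - F)
Q(Y) = 8 - Y/6 (Q(Y) = -(Y - 48)/6 = -(-48 + Y)/6 = 8 - Y/6)
j(s) = 30
S = 30
O = 33 (O = (-4 - 1*(-37)) - (8 - ⅙*48) = (-4 + 37) - (8 - 8) = 33 - 1*0 = 33 + 0 = 33)
√(O + S) = √(33 + 30) = √63 = 3*√7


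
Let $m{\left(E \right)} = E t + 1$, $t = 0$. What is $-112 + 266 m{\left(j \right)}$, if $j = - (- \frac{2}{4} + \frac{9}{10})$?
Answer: $154$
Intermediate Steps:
$j = - \frac{2}{5}$ ($j = - (\left(-2\right) \frac{1}{4} + 9 \cdot \frac{1}{10}) = - (- \frac{1}{2} + \frac{9}{10}) = \left(-1\right) \frac{2}{5} = - \frac{2}{5} \approx -0.4$)
$m{\left(E \right)} = 1$ ($m{\left(E \right)} = E 0 + 1 = 0 + 1 = 1$)
$-112 + 266 m{\left(j \right)} = -112 + 266 \cdot 1 = -112 + 266 = 154$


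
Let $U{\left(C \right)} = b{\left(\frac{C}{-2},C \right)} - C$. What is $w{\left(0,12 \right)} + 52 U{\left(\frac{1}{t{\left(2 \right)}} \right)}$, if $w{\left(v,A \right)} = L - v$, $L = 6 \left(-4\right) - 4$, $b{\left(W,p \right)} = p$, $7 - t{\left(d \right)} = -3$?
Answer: $-28$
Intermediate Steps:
$t{\left(d \right)} = 10$ ($t{\left(d \right)} = 7 - -3 = 7 + 3 = 10$)
$U{\left(C \right)} = 0$ ($U{\left(C \right)} = C - C = 0$)
$L = -28$ ($L = -24 - 4 = -28$)
$w{\left(v,A \right)} = -28 - v$
$w{\left(0,12 \right)} + 52 U{\left(\frac{1}{t{\left(2 \right)}} \right)} = \left(-28 - 0\right) + 52 \cdot 0 = \left(-28 + 0\right) + 0 = -28 + 0 = -28$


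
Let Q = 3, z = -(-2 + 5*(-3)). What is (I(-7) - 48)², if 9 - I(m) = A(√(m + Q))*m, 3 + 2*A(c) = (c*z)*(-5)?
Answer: -1406299/4 + 58905*I ≈ -3.5158e+5 + 58905.0*I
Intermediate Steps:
z = 17 (z = -(-2 - 15) = -1*(-17) = 17)
A(c) = -3/2 - 85*c/2 (A(c) = -3/2 + ((c*17)*(-5))/2 = -3/2 + ((17*c)*(-5))/2 = -3/2 + (-85*c)/2 = -3/2 - 85*c/2)
I(m) = 9 - m*(-3/2 - 85*√(3 + m)/2) (I(m) = 9 - (-3/2 - 85*√(m + 3)/2)*m = 9 - (-3/2 - 85*√(3 + m)/2)*m = 9 - m*(-3/2 - 85*√(3 + m)/2))
(I(-7) - 48)² = ((9 + (½)*(-7)*(3 + 85*√(3 - 7))) - 48)² = ((9 + (½)*(-7)*(3 + 85*√(-4))) - 48)² = ((9 + (½)*(-7)*(3 + 85*(2*I))) - 48)² = ((9 + (½)*(-7)*(3 + 170*I)) - 48)² = ((9 + (-21/2 - 595*I)) - 48)² = ((-3/2 - 595*I) - 48)² = (-99/2 - 595*I)²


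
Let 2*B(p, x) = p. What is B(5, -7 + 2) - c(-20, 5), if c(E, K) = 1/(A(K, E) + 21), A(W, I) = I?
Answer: 3/2 ≈ 1.5000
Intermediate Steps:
B(p, x) = p/2
c(E, K) = 1/(21 + E) (c(E, K) = 1/(E + 21) = 1/(21 + E))
B(5, -7 + 2) - c(-20, 5) = (½)*5 - 1/(21 - 20) = 5/2 - 1/1 = 5/2 - 1*1 = 5/2 - 1 = 3/2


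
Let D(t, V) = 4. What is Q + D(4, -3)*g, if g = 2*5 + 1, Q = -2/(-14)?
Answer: 309/7 ≈ 44.143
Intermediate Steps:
Q = ⅐ (Q = -2*(-1/14) = ⅐ ≈ 0.14286)
g = 11 (g = 10 + 1 = 11)
Q + D(4, -3)*g = ⅐ + 4*11 = ⅐ + 44 = 309/7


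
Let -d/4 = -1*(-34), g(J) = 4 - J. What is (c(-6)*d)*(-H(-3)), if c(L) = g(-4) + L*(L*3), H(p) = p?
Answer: -47328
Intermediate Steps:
d = -136 (d = -(-4)*(-34) = -4*34 = -136)
c(L) = 8 + 3*L**2 (c(L) = (4 - 1*(-4)) + L*(L*3) = (4 + 4) + L*(3*L) = 8 + 3*L**2)
(c(-6)*d)*(-H(-3)) = ((8 + 3*(-6)**2)*(-136))*(-1*(-3)) = ((8 + 3*36)*(-136))*3 = ((8 + 108)*(-136))*3 = (116*(-136))*3 = -15776*3 = -47328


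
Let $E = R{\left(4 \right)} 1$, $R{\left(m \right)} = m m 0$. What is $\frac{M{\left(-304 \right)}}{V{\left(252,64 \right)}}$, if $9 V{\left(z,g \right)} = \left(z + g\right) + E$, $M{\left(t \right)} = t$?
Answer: $- \frac{684}{79} \approx -8.6582$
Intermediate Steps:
$R{\left(m \right)} = 0$ ($R{\left(m \right)} = m^{2} \cdot 0 = 0$)
$E = 0$ ($E = 0 \cdot 1 = 0$)
$V{\left(z,g \right)} = \frac{g}{9} + \frac{z}{9}$ ($V{\left(z,g \right)} = \frac{\left(z + g\right) + 0}{9} = \frac{\left(g + z\right) + 0}{9} = \frac{g + z}{9} = \frac{g}{9} + \frac{z}{9}$)
$\frac{M{\left(-304 \right)}}{V{\left(252,64 \right)}} = - \frac{304}{\frac{1}{9} \cdot 64 + \frac{1}{9} \cdot 252} = - \frac{304}{\frac{64}{9} + 28} = - \frac{304}{\frac{316}{9}} = \left(-304\right) \frac{9}{316} = - \frac{684}{79}$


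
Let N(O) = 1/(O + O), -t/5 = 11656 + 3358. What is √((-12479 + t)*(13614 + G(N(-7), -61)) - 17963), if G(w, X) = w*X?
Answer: 5*I*√190766642/2 ≈ 34530.0*I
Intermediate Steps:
t = -75070 (t = -5*(11656 + 3358) = -5*15014 = -75070)
N(O) = 1/(2*O)
G(w, X) = X*w
√((-12479 + t)*(13614 + G(N(-7), -61)) - 17963) = √((-12479 - 75070)*(13614 - 61/(2*(-7))) - 17963) = √(-87549*(13614 - 61*(-1)/(2*7)) - 17963) = √(-87549*(13614 - 61*(-1/14)) - 17963) = √(-87549*(13614 + 61/14) - 17963) = √(-87549*190657/14 - 17963) = √(-2384547099/2 - 17963) = √(-2384583025/2) = 5*I*√190766642/2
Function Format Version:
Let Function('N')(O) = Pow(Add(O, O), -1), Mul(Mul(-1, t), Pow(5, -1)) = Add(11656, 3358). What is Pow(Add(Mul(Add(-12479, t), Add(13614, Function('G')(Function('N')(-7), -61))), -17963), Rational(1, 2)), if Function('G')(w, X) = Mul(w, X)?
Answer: Mul(Rational(5, 2), I, Pow(190766642, Rational(1, 2))) ≈ Mul(34530., I)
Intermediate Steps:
t = -75070 (t = Mul(-5, Add(11656, 3358)) = Mul(-5, 15014) = -75070)
Function('N')(O) = Mul(Rational(1, 2), Pow(O, -1)) (Function('N')(O) = Pow(Mul(2, O), -1) = Mul(Rational(1, 2), Pow(O, -1)))
Function('G')(w, X) = Mul(X, w)
Pow(Add(Mul(Add(-12479, t), Add(13614, Function('G')(Function('N')(-7), -61))), -17963), Rational(1, 2)) = Pow(Add(Mul(Add(-12479, -75070), Add(13614, Mul(-61, Mul(Rational(1, 2), Pow(-7, -1))))), -17963), Rational(1, 2)) = Pow(Add(Mul(-87549, Add(13614, Mul(-61, Mul(Rational(1, 2), Rational(-1, 7))))), -17963), Rational(1, 2)) = Pow(Add(Mul(-87549, Add(13614, Mul(-61, Rational(-1, 14)))), -17963), Rational(1, 2)) = Pow(Add(Mul(-87549, Add(13614, Rational(61, 14))), -17963), Rational(1, 2)) = Pow(Add(Mul(-87549, Rational(190657, 14)), -17963), Rational(1, 2)) = Pow(Add(Rational(-2384547099, 2), -17963), Rational(1, 2)) = Pow(Rational(-2384583025, 2), Rational(1, 2)) = Mul(Rational(5, 2), I, Pow(190766642, Rational(1, 2)))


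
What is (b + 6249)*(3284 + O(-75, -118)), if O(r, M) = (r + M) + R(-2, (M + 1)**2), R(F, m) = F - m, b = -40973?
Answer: 368074400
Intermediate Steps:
O(r, M) = -2 + M + r - (1 + M)**2 (O(r, M) = (r + M) + (-2 - (M + 1)**2) = (M + r) + (-2 - (1 + M)**2) = -2 + M + r - (1 + M)**2)
(b + 6249)*(3284 + O(-75, -118)) = (-40973 + 6249)*(3284 + (-3 - 75 - 1*(-118) - 1*(-118)**2)) = -34724*(3284 + (-3 - 75 + 118 - 1*13924)) = -34724*(3284 + (-3 - 75 + 118 - 13924)) = -34724*(3284 - 13884) = -34724*(-10600) = 368074400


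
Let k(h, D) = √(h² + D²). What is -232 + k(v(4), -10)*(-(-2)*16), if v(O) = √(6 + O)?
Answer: -232 + 32*√110 ≈ 103.62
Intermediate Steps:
k(h, D) = √(D² + h²)
-232 + k(v(4), -10)*(-(-2)*16) = -232 + √((-10)² + (√(6 + 4))²)*(-(-2)*16) = -232 + √(100 + (√10)²)*(-1*(-32)) = -232 + √(100 + 10)*32 = -232 + √110*32 = -232 + 32*√110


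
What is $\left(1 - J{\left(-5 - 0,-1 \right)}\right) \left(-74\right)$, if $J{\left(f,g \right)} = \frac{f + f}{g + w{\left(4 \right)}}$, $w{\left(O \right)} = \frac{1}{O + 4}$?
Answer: $\frac{5402}{7} \approx 771.71$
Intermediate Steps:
$w{\left(O \right)} = \frac{1}{4 + O}$
$J{\left(f,g \right)} = \frac{2 f}{\frac{1}{8} + g}$ ($J{\left(f,g \right)} = \frac{f + f}{g + \frac{1}{4 + 4}} = \frac{2 f}{g + \frac{1}{8}} = \frac{2 f}{\frac{1}{8} + g}$)
$\left(1 - J{\left(-5 - 0,-1 \right)}\right) \left(-74\right) = \left(1 - \frac{16 \left(-5 - 0\right)}{1 + 8 \left(-1\right)}\right) \left(-74\right) = \left(1 - \frac{16 \left(-5 + 0\right)}{1 - 8}\right) \left(-74\right) = \left(1 - 16 \left(-5\right) \frac{1}{-7}\right) \left(-74\right) = \left(1 - 16 \left(-5\right) \left(- \frac{1}{7}\right)\right) \left(-74\right) = \left(1 - \frac{80}{7}\right) \left(-74\right) = \left(- \frac{73}{7}\right) \left(-74\right) = \frac{5402}{7}$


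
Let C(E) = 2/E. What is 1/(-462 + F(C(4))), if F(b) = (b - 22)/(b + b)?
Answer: -2/967 ≈ -0.0020683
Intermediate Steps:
F(b) = (-22 + b)/(2*b) (F(b) = (-22 + b)/((2*b)) = (-22 + b)*(1/(2*b)) = (-22 + b)/(2*b))
1/(-462 + F(C(4))) = 1/(-462 + (-22 + 2/4)/(2*((2/4)))) = 1/(-462 + (-22 + 2*(1/4))/(2*((2*(1/4))))) = 1/(-462 + (-22 + 1/2)/(2*(1/2))) = 1/(-462 + (1/2)*2*(-43/2)) = 1/(-462 - 43/2) = 1/(-967/2) = -2/967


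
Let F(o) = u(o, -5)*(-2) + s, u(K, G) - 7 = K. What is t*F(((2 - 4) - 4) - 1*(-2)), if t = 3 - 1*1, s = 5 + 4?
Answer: 6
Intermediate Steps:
s = 9
u(K, G) = 7 + K
t = 2 (t = 3 - 1 = 2)
F(o) = -5 - 2*o (F(o) = (7 + o)*(-2) + 9 = (-14 - 2*o) + 9 = -5 - 2*o)
t*F(((2 - 4) - 4) - 1*(-2)) = 2*(-5 - 2*(((2 - 4) - 4) - 1*(-2))) = 2*(-5 - 2*((-2 - 4) + 2)) = 2*(-5 - 2*(-6 + 2)) = 2*(-5 - 2*(-4)) = 2*(-5 + 8) = 2*3 = 6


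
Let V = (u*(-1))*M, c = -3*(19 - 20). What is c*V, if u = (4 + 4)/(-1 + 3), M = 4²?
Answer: -192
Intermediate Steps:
M = 16
u = 4 (u = 8/2 = 8*(½) = 4)
c = 3 (c = -3*(-1) = 3)
V = -64 (V = (4*(-1))*16 = -4*16 = -64)
c*V = 3*(-64) = -192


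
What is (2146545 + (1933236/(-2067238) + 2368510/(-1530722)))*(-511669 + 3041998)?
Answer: 4296781806138123619088748/791091671459 ≈ 5.4315e+12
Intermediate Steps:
(2146545 + (1933236/(-2067238) + 2368510/(-1530722)))*(-511669 + 3041998) = (2146545 + (1933236*(-1/2067238) + 2368510*(-1/1530722)))*2530329 = (2146545 + (-966618/1033619 - 1184255/765361))*2530329 = (2146545 - 1963880187943/791091671459)*2530329 = (1698111908031771212/791091671459)*2530329 = 4296781806138123619088748/791091671459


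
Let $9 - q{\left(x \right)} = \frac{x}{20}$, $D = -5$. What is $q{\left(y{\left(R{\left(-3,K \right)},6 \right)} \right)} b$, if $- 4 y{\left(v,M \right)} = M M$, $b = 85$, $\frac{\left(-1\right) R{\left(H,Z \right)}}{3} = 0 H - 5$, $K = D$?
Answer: $\frac{3213}{4} \approx 803.25$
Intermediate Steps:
$K = -5$
$R{\left(H,Z \right)} = 15$ ($R{\left(H,Z \right)} = - 3 \left(0 H - 5\right) = - 3 \left(0 - 5\right) = \left(-3\right) \left(-5\right) = 15$)
$y{\left(v,M \right)} = - \frac{M^{2}}{4}$ ($y{\left(v,M \right)} = - \frac{M M}{4} = - \frac{M^{2}}{4}$)
$q{\left(x \right)} = 9 - \frac{x}{20}$
$q{\left(y{\left(R{\left(-3,K \right)},6 \right)} \right)} b = \left(9 - \frac{\left(- \frac{1}{4}\right) 6^{2}}{20}\right) 85 = \left(9 - \frac{\left(- \frac{1}{4}\right) 36}{20}\right) 85 = \left(9 - - \frac{9}{20}\right) 85 = \left(9 + \frac{9}{20}\right) 85 = \frac{189}{20} \cdot 85 = \frac{3213}{4}$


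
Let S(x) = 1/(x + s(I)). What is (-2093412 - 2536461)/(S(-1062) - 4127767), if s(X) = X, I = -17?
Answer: 1665210989/1484620198 ≈ 1.1216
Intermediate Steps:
S(x) = 1/(-17 + x) (S(x) = 1/(x - 17) = 1/(-17 + x))
(-2093412 - 2536461)/(S(-1062) - 4127767) = (-2093412 - 2536461)/(1/(-17 - 1062) - 4127767) = -4629873/(1/(-1079) - 4127767) = -4629873/(-1/1079 - 4127767) = -4629873/(-4453860594/1079) = -4629873*(-1079/4453860594) = 1665210989/1484620198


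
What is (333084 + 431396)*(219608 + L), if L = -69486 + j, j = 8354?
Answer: 121151732480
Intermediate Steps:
L = -61132 (L = -69486 + 8354 = -61132)
(333084 + 431396)*(219608 + L) = (333084 + 431396)*(219608 - 61132) = 764480*158476 = 121151732480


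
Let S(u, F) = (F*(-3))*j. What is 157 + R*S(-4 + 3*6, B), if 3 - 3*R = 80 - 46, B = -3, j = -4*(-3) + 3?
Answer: -1238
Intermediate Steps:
j = 15 (j = 12 + 3 = 15)
S(u, F) = -45*F (S(u, F) = (F*(-3))*15 = -3*F*15 = -45*F)
R = -31/3 (R = 1 - (80 - 46)/3 = 1 - 1/3*34 = 1 - 34/3 = -31/3 ≈ -10.333)
157 + R*S(-4 + 3*6, B) = 157 - (-465)*(-3) = 157 - 31/3*135 = 157 - 1395 = -1238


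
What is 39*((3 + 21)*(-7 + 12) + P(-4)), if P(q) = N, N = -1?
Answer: 4641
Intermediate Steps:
P(q) = -1
39*((3 + 21)*(-7 + 12) + P(-4)) = 39*((3 + 21)*(-7 + 12) - 1) = 39*(24*5 - 1) = 39*(120 - 1) = 39*119 = 4641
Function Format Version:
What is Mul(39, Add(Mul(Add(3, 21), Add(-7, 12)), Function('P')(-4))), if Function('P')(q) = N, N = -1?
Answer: 4641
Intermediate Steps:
Function('P')(q) = -1
Mul(39, Add(Mul(Add(3, 21), Add(-7, 12)), Function('P')(-4))) = Mul(39, Add(Mul(Add(3, 21), Add(-7, 12)), -1)) = Mul(39, Add(Mul(24, 5), -1)) = Mul(39, Add(120, -1)) = Mul(39, 119) = 4641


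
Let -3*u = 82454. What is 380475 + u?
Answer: 1058971/3 ≈ 3.5299e+5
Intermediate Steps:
u = -82454/3 (u = -⅓*82454 = -82454/3 ≈ -27485.)
380475 + u = 380475 - 82454/3 = 1058971/3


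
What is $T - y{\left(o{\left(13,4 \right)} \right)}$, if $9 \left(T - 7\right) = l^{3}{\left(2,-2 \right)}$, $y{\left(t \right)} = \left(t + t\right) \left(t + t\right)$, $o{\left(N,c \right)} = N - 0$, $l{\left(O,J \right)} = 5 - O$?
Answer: $-666$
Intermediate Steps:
$o{\left(N,c \right)} = N$ ($o{\left(N,c \right)} = N + 0 = N$)
$y{\left(t \right)} = 4 t^{2}$ ($y{\left(t \right)} = 2 t 2 t = 4 t^{2}$)
$T = 10$ ($T = 7 + \frac{\left(5 - 2\right)^{3}}{9} = 7 + \frac{3^{3}}{9} = 7 + \frac{1}{9} \cdot 27 = 7 + 3 = 10$)
$T - y{\left(o{\left(13,4 \right)} \right)} = 10 - 4 \cdot 13^{2} = 10 - 4 \cdot 169 = 10 - 676 = -666$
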